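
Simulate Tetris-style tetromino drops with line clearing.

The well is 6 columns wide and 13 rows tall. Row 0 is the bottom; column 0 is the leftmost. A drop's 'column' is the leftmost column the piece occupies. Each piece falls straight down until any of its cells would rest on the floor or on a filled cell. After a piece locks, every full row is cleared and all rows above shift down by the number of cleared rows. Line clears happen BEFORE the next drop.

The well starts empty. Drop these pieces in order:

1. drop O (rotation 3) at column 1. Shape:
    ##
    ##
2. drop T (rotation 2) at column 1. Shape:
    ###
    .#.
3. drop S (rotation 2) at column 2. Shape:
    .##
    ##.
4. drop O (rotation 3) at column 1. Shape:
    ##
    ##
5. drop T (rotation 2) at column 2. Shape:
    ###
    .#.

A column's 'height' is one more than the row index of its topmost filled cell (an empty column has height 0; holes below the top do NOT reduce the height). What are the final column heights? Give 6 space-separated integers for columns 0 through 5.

Drop 1: O rot3 at col 1 lands with bottom-row=0; cleared 0 line(s) (total 0); column heights now [0 2 2 0 0 0], max=2
Drop 2: T rot2 at col 1 lands with bottom-row=2; cleared 0 line(s) (total 0); column heights now [0 4 4 4 0 0], max=4
Drop 3: S rot2 at col 2 lands with bottom-row=4; cleared 0 line(s) (total 0); column heights now [0 4 5 6 6 0], max=6
Drop 4: O rot3 at col 1 lands with bottom-row=5; cleared 0 line(s) (total 0); column heights now [0 7 7 6 6 0], max=7
Drop 5: T rot2 at col 2 lands with bottom-row=6; cleared 0 line(s) (total 0); column heights now [0 7 8 8 8 0], max=8

Answer: 0 7 8 8 8 0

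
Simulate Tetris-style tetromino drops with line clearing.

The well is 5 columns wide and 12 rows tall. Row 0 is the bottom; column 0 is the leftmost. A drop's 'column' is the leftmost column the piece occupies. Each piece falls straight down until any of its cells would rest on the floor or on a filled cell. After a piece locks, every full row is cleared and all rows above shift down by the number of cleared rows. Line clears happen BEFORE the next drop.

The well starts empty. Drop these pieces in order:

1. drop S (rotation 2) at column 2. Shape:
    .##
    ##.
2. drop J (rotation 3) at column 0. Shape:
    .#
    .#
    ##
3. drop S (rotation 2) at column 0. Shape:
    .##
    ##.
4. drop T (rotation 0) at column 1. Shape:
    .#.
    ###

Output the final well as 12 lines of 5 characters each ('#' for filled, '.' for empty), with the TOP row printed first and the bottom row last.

Answer: .....
.....
.....
.....
.....
..#..
.###.
.##..
##...
.#...
.#.##
####.

Derivation:
Drop 1: S rot2 at col 2 lands with bottom-row=0; cleared 0 line(s) (total 0); column heights now [0 0 1 2 2], max=2
Drop 2: J rot3 at col 0 lands with bottom-row=0; cleared 0 line(s) (total 0); column heights now [1 3 1 2 2], max=3
Drop 3: S rot2 at col 0 lands with bottom-row=3; cleared 0 line(s) (total 0); column heights now [4 5 5 2 2], max=5
Drop 4: T rot0 at col 1 lands with bottom-row=5; cleared 0 line(s) (total 0); column heights now [4 6 7 6 2], max=7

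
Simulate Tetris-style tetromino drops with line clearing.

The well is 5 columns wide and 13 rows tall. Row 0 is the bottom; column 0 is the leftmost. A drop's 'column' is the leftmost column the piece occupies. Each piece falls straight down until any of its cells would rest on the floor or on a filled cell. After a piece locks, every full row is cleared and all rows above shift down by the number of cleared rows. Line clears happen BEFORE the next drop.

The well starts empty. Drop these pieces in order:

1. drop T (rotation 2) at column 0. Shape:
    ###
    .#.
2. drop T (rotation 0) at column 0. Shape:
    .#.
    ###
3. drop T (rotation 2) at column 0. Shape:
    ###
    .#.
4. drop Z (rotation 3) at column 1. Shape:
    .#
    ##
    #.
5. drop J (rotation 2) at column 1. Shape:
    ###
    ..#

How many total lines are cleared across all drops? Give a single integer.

Answer: 0

Derivation:
Drop 1: T rot2 at col 0 lands with bottom-row=0; cleared 0 line(s) (total 0); column heights now [2 2 2 0 0], max=2
Drop 2: T rot0 at col 0 lands with bottom-row=2; cleared 0 line(s) (total 0); column heights now [3 4 3 0 0], max=4
Drop 3: T rot2 at col 0 lands with bottom-row=4; cleared 0 line(s) (total 0); column heights now [6 6 6 0 0], max=6
Drop 4: Z rot3 at col 1 lands with bottom-row=6; cleared 0 line(s) (total 0); column heights now [6 8 9 0 0], max=9
Drop 5: J rot2 at col 1 lands with bottom-row=8; cleared 0 line(s) (total 0); column heights now [6 10 10 10 0], max=10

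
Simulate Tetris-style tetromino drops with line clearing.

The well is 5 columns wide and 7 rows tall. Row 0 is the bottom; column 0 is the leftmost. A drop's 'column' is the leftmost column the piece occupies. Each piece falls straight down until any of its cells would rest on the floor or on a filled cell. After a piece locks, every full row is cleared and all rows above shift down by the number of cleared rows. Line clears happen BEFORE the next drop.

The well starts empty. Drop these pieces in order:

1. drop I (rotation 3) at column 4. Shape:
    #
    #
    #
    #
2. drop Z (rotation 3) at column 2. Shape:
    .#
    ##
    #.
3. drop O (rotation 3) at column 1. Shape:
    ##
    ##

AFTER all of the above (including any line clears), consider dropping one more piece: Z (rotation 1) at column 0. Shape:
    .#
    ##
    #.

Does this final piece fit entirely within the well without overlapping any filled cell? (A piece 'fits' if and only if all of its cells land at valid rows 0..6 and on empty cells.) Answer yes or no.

Answer: yes

Derivation:
Drop 1: I rot3 at col 4 lands with bottom-row=0; cleared 0 line(s) (total 0); column heights now [0 0 0 0 4], max=4
Drop 2: Z rot3 at col 2 lands with bottom-row=0; cleared 0 line(s) (total 0); column heights now [0 0 2 3 4], max=4
Drop 3: O rot3 at col 1 lands with bottom-row=2; cleared 0 line(s) (total 0); column heights now [0 4 4 3 4], max=4
Test piece Z rot1 at col 0 (width 2): heights before test = [0 4 4 3 4]; fits = True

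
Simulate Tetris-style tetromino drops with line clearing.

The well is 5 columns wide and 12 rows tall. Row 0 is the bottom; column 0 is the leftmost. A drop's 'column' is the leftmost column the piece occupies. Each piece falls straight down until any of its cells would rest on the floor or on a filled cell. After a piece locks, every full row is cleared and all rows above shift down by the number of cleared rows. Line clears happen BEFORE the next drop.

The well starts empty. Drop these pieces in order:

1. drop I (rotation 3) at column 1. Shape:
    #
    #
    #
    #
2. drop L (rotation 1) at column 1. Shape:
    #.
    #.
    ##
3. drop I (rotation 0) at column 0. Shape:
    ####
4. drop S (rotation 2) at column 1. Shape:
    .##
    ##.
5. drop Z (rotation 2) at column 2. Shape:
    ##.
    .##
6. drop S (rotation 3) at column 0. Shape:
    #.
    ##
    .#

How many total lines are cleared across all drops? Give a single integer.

Answer: 0

Derivation:
Drop 1: I rot3 at col 1 lands with bottom-row=0; cleared 0 line(s) (total 0); column heights now [0 4 0 0 0], max=4
Drop 2: L rot1 at col 1 lands with bottom-row=4; cleared 0 line(s) (total 0); column heights now [0 7 5 0 0], max=7
Drop 3: I rot0 at col 0 lands with bottom-row=7; cleared 0 line(s) (total 0); column heights now [8 8 8 8 0], max=8
Drop 4: S rot2 at col 1 lands with bottom-row=8; cleared 0 line(s) (total 0); column heights now [8 9 10 10 0], max=10
Drop 5: Z rot2 at col 2 lands with bottom-row=10; cleared 0 line(s) (total 0); column heights now [8 9 12 12 11], max=12
Drop 6: S rot3 at col 0 lands with bottom-row=9; cleared 0 line(s) (total 0); column heights now [12 11 12 12 11], max=12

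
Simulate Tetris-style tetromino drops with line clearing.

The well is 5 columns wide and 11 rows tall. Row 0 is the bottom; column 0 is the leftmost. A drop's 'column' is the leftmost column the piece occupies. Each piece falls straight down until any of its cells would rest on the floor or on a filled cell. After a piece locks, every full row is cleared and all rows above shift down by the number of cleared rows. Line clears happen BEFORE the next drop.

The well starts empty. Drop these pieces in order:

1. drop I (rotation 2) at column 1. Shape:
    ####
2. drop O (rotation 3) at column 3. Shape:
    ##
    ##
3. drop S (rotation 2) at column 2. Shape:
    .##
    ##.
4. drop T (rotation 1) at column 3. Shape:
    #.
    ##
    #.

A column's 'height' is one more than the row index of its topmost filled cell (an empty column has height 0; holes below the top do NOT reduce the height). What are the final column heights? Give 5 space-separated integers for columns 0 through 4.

Answer: 0 1 4 8 7

Derivation:
Drop 1: I rot2 at col 1 lands with bottom-row=0; cleared 0 line(s) (total 0); column heights now [0 1 1 1 1], max=1
Drop 2: O rot3 at col 3 lands with bottom-row=1; cleared 0 line(s) (total 0); column heights now [0 1 1 3 3], max=3
Drop 3: S rot2 at col 2 lands with bottom-row=3; cleared 0 line(s) (total 0); column heights now [0 1 4 5 5], max=5
Drop 4: T rot1 at col 3 lands with bottom-row=5; cleared 0 line(s) (total 0); column heights now [0 1 4 8 7], max=8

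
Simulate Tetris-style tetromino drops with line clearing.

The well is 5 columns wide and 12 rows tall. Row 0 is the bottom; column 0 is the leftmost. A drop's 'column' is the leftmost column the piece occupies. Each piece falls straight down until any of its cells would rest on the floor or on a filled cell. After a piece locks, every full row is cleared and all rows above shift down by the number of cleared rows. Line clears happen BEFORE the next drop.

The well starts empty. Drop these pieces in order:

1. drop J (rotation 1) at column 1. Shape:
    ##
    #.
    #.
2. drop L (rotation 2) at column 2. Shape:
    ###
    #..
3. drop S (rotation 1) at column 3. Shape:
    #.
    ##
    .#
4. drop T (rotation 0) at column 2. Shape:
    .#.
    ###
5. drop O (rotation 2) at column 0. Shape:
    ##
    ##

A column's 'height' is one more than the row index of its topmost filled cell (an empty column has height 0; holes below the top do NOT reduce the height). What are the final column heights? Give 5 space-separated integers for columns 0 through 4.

Answer: 4 4 8 9 8

Derivation:
Drop 1: J rot1 at col 1 lands with bottom-row=0; cleared 0 line(s) (total 0); column heights now [0 3 3 0 0], max=3
Drop 2: L rot2 at col 2 lands with bottom-row=3; cleared 0 line(s) (total 0); column heights now [0 3 5 5 5], max=5
Drop 3: S rot1 at col 3 lands with bottom-row=5; cleared 0 line(s) (total 0); column heights now [0 3 5 8 7], max=8
Drop 4: T rot0 at col 2 lands with bottom-row=8; cleared 0 line(s) (total 0); column heights now [0 3 9 10 9], max=10
Drop 5: O rot2 at col 0 lands with bottom-row=3; cleared 1 line(s) (total 1); column heights now [4 4 8 9 8], max=9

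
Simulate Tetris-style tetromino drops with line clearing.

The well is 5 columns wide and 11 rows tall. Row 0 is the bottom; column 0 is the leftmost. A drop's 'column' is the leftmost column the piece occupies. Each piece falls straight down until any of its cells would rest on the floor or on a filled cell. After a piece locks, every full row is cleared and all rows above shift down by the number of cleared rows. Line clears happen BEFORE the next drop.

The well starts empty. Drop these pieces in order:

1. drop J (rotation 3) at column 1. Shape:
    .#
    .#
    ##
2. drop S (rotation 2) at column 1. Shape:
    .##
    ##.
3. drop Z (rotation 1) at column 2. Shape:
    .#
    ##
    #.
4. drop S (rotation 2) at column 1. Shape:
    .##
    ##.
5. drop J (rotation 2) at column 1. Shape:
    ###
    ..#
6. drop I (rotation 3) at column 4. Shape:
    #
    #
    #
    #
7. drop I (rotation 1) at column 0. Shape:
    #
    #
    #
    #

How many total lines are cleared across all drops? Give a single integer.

Drop 1: J rot3 at col 1 lands with bottom-row=0; cleared 0 line(s) (total 0); column heights now [0 1 3 0 0], max=3
Drop 2: S rot2 at col 1 lands with bottom-row=3; cleared 0 line(s) (total 0); column heights now [0 4 5 5 0], max=5
Drop 3: Z rot1 at col 2 lands with bottom-row=5; cleared 0 line(s) (total 0); column heights now [0 4 7 8 0], max=8
Drop 4: S rot2 at col 1 lands with bottom-row=7; cleared 0 line(s) (total 0); column heights now [0 8 9 9 0], max=9
Drop 5: J rot2 at col 1 lands with bottom-row=9; cleared 0 line(s) (total 0); column heights now [0 11 11 11 0], max=11
Drop 6: I rot3 at col 4 lands with bottom-row=0; cleared 0 line(s) (total 0); column heights now [0 11 11 11 4], max=11
Drop 7: I rot1 at col 0 lands with bottom-row=0; cleared 0 line(s) (total 0); column heights now [4 11 11 11 4], max=11

Answer: 0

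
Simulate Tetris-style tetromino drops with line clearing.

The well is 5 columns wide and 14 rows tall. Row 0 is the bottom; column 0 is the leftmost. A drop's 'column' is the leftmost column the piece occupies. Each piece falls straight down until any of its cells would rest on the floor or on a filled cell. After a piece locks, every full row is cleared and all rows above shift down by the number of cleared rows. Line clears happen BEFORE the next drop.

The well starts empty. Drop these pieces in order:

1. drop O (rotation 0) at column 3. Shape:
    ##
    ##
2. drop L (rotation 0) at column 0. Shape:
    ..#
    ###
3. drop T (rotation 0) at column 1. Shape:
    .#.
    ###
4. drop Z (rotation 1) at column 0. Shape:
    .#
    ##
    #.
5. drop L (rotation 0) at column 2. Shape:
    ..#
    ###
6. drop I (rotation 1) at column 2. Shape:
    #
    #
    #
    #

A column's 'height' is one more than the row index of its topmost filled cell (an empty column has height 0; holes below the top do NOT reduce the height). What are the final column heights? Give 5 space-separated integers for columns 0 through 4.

Drop 1: O rot0 at col 3 lands with bottom-row=0; cleared 0 line(s) (total 0); column heights now [0 0 0 2 2], max=2
Drop 2: L rot0 at col 0 lands with bottom-row=0; cleared 1 line(s) (total 1); column heights now [0 0 1 1 1], max=1
Drop 3: T rot0 at col 1 lands with bottom-row=1; cleared 0 line(s) (total 1); column heights now [0 2 3 2 1], max=3
Drop 4: Z rot1 at col 0 lands with bottom-row=1; cleared 0 line(s) (total 1); column heights now [3 4 3 2 1], max=4
Drop 5: L rot0 at col 2 lands with bottom-row=3; cleared 0 line(s) (total 1); column heights now [3 4 4 4 5], max=5
Drop 6: I rot1 at col 2 lands with bottom-row=4; cleared 0 line(s) (total 1); column heights now [3 4 8 4 5], max=8

Answer: 3 4 8 4 5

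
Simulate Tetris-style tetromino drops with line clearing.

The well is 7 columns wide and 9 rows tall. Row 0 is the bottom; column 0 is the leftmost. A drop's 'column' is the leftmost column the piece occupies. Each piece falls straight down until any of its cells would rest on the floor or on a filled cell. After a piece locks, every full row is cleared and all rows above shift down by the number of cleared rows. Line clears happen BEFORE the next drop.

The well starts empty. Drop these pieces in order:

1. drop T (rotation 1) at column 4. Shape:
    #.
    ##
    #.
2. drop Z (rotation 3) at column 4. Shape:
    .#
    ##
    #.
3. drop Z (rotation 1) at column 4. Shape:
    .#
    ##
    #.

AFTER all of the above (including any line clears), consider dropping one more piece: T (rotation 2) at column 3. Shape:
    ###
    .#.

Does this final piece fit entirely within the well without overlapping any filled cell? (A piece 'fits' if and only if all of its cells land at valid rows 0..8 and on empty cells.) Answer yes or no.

Answer: yes

Derivation:
Drop 1: T rot1 at col 4 lands with bottom-row=0; cleared 0 line(s) (total 0); column heights now [0 0 0 0 3 2 0], max=3
Drop 2: Z rot3 at col 4 lands with bottom-row=3; cleared 0 line(s) (total 0); column heights now [0 0 0 0 5 6 0], max=6
Drop 3: Z rot1 at col 4 lands with bottom-row=5; cleared 0 line(s) (total 0); column heights now [0 0 0 0 7 8 0], max=8
Test piece T rot2 at col 3 (width 3): heights before test = [0 0 0 0 7 8 0]; fits = True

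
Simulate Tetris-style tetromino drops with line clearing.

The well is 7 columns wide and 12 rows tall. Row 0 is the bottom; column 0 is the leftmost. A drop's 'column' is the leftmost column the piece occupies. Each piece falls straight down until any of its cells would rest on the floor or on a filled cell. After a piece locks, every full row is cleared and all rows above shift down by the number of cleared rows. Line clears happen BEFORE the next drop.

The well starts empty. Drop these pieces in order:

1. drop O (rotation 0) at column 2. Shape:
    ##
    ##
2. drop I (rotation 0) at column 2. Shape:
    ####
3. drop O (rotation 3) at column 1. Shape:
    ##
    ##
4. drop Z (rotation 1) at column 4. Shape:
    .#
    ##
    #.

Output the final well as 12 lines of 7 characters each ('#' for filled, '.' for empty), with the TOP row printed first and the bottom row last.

Drop 1: O rot0 at col 2 lands with bottom-row=0; cleared 0 line(s) (total 0); column heights now [0 0 2 2 0 0 0], max=2
Drop 2: I rot0 at col 2 lands with bottom-row=2; cleared 0 line(s) (total 0); column heights now [0 0 3 3 3 3 0], max=3
Drop 3: O rot3 at col 1 lands with bottom-row=3; cleared 0 line(s) (total 0); column heights now [0 5 5 3 3 3 0], max=5
Drop 4: Z rot1 at col 4 lands with bottom-row=3; cleared 0 line(s) (total 0); column heights now [0 5 5 3 5 6 0], max=6

Answer: .......
.......
.......
.......
.......
.......
.....#.
.##.##.
.##.#..
..####.
..##...
..##...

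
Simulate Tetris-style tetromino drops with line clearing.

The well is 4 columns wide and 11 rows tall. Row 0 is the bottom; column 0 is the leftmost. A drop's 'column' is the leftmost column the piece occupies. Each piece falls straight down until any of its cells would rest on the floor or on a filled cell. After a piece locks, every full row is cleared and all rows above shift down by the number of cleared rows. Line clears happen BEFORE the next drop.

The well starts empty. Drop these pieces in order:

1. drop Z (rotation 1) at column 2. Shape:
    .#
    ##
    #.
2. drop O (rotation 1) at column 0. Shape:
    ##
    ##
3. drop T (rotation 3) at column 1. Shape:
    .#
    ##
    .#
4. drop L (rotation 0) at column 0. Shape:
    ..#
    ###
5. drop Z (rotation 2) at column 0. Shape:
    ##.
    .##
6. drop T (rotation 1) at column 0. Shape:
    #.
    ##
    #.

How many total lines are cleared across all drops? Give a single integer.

Answer: 1

Derivation:
Drop 1: Z rot1 at col 2 lands with bottom-row=0; cleared 0 line(s) (total 0); column heights now [0 0 2 3], max=3
Drop 2: O rot1 at col 0 lands with bottom-row=0; cleared 1 line(s) (total 1); column heights now [1 1 1 2], max=2
Drop 3: T rot3 at col 1 lands with bottom-row=1; cleared 0 line(s) (total 1); column heights now [1 3 4 2], max=4
Drop 4: L rot0 at col 0 lands with bottom-row=4; cleared 0 line(s) (total 1); column heights now [5 5 6 2], max=6
Drop 5: Z rot2 at col 0 lands with bottom-row=6; cleared 0 line(s) (total 1); column heights now [8 8 7 2], max=8
Drop 6: T rot1 at col 0 lands with bottom-row=8; cleared 0 line(s) (total 1); column heights now [11 10 7 2], max=11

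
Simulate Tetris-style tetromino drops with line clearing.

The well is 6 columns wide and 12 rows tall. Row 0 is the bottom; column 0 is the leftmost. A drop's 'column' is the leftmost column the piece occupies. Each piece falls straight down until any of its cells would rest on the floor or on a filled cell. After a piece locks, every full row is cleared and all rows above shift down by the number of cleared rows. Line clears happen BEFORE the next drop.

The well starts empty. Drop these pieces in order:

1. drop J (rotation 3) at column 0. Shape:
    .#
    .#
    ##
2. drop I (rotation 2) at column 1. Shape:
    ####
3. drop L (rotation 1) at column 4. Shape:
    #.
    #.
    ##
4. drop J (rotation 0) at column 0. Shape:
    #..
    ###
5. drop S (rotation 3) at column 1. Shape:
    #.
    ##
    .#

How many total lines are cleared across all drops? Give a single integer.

Drop 1: J rot3 at col 0 lands with bottom-row=0; cleared 0 line(s) (total 0); column heights now [1 3 0 0 0 0], max=3
Drop 2: I rot2 at col 1 lands with bottom-row=3; cleared 0 line(s) (total 0); column heights now [1 4 4 4 4 0], max=4
Drop 3: L rot1 at col 4 lands with bottom-row=4; cleared 0 line(s) (total 0); column heights now [1 4 4 4 7 5], max=7
Drop 4: J rot0 at col 0 lands with bottom-row=4; cleared 0 line(s) (total 0); column heights now [6 5 5 4 7 5], max=7
Drop 5: S rot3 at col 1 lands with bottom-row=5; cleared 0 line(s) (total 0); column heights now [6 8 7 4 7 5], max=8

Answer: 0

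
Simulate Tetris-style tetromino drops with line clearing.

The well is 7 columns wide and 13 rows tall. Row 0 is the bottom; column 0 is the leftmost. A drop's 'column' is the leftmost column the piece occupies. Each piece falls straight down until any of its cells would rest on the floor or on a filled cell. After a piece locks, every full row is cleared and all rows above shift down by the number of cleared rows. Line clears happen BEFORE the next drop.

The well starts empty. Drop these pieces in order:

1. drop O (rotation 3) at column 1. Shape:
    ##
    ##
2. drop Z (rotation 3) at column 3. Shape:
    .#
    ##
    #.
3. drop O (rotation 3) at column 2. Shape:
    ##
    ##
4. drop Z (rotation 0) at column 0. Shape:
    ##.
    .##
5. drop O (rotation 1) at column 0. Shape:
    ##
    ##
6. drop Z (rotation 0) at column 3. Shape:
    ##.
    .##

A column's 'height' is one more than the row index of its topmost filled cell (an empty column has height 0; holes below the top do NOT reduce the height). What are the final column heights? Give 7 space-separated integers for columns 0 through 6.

Answer: 8 8 5 5 5 4 0

Derivation:
Drop 1: O rot3 at col 1 lands with bottom-row=0; cleared 0 line(s) (total 0); column heights now [0 2 2 0 0 0 0], max=2
Drop 2: Z rot3 at col 3 lands with bottom-row=0; cleared 0 line(s) (total 0); column heights now [0 2 2 2 3 0 0], max=3
Drop 3: O rot3 at col 2 lands with bottom-row=2; cleared 0 line(s) (total 0); column heights now [0 2 4 4 3 0 0], max=4
Drop 4: Z rot0 at col 0 lands with bottom-row=4; cleared 0 line(s) (total 0); column heights now [6 6 5 4 3 0 0], max=6
Drop 5: O rot1 at col 0 lands with bottom-row=6; cleared 0 line(s) (total 0); column heights now [8 8 5 4 3 0 0], max=8
Drop 6: Z rot0 at col 3 lands with bottom-row=3; cleared 0 line(s) (total 0); column heights now [8 8 5 5 5 4 0], max=8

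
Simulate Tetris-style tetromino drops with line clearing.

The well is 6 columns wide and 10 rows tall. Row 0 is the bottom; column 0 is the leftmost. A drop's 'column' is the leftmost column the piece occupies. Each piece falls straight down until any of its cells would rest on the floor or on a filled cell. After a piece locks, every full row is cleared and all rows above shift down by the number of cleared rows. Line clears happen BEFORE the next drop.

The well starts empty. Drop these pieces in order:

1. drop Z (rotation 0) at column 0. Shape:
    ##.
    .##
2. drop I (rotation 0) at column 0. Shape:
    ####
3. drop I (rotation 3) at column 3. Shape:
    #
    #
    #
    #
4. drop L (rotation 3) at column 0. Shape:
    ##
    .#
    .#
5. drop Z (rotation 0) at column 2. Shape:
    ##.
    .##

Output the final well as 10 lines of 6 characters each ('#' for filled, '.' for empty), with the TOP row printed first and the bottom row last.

Drop 1: Z rot0 at col 0 lands with bottom-row=0; cleared 0 line(s) (total 0); column heights now [2 2 1 0 0 0], max=2
Drop 2: I rot0 at col 0 lands with bottom-row=2; cleared 0 line(s) (total 0); column heights now [3 3 3 3 0 0], max=3
Drop 3: I rot3 at col 3 lands with bottom-row=3; cleared 0 line(s) (total 0); column heights now [3 3 3 7 0 0], max=7
Drop 4: L rot3 at col 0 lands with bottom-row=3; cleared 0 line(s) (total 0); column heights now [6 6 3 7 0 0], max=7
Drop 5: Z rot0 at col 2 lands with bottom-row=7; cleared 0 line(s) (total 0); column heights now [6 6 9 9 8 0], max=9

Answer: ......
..##..
...##.
...#..
##.#..
.#.#..
.#.#..
####..
##....
.##...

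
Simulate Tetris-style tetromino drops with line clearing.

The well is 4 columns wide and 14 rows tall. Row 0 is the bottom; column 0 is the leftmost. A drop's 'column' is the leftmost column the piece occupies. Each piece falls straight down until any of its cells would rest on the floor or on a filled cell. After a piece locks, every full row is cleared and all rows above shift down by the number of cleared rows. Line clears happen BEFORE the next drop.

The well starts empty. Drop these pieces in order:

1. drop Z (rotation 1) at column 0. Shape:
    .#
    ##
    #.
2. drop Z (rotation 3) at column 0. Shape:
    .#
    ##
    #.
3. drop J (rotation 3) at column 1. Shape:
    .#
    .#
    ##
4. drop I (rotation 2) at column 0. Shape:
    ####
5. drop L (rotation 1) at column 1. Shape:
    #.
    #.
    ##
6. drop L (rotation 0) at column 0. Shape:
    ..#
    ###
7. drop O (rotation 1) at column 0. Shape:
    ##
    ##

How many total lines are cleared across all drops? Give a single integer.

Answer: 1

Derivation:
Drop 1: Z rot1 at col 0 lands with bottom-row=0; cleared 0 line(s) (total 0); column heights now [2 3 0 0], max=3
Drop 2: Z rot3 at col 0 lands with bottom-row=2; cleared 0 line(s) (total 0); column heights now [4 5 0 0], max=5
Drop 3: J rot3 at col 1 lands with bottom-row=5; cleared 0 line(s) (total 0); column heights now [4 6 8 0], max=8
Drop 4: I rot2 at col 0 lands with bottom-row=8; cleared 1 line(s) (total 1); column heights now [4 6 8 0], max=8
Drop 5: L rot1 at col 1 lands with bottom-row=8; cleared 0 line(s) (total 1); column heights now [4 11 9 0], max=11
Drop 6: L rot0 at col 0 lands with bottom-row=11; cleared 0 line(s) (total 1); column heights now [12 12 13 0], max=13
Drop 7: O rot1 at col 0 lands with bottom-row=12; cleared 0 line(s) (total 1); column heights now [14 14 13 0], max=14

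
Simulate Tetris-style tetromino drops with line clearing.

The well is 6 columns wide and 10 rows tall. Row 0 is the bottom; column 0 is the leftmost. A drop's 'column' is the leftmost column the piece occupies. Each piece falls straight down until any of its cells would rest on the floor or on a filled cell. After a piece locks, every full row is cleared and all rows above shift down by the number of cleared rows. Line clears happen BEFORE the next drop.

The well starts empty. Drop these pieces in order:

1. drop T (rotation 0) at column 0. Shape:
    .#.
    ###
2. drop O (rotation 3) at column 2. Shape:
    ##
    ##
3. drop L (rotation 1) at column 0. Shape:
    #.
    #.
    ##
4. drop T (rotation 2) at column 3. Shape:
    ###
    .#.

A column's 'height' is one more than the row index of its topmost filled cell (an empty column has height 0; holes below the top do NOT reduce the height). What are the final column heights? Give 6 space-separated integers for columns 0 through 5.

Drop 1: T rot0 at col 0 lands with bottom-row=0; cleared 0 line(s) (total 0); column heights now [1 2 1 0 0 0], max=2
Drop 2: O rot3 at col 2 lands with bottom-row=1; cleared 0 line(s) (total 0); column heights now [1 2 3 3 0 0], max=3
Drop 3: L rot1 at col 0 lands with bottom-row=2; cleared 0 line(s) (total 0); column heights now [5 3 3 3 0 0], max=5
Drop 4: T rot2 at col 3 lands with bottom-row=2; cleared 0 line(s) (total 0); column heights now [5 3 3 4 4 4], max=5

Answer: 5 3 3 4 4 4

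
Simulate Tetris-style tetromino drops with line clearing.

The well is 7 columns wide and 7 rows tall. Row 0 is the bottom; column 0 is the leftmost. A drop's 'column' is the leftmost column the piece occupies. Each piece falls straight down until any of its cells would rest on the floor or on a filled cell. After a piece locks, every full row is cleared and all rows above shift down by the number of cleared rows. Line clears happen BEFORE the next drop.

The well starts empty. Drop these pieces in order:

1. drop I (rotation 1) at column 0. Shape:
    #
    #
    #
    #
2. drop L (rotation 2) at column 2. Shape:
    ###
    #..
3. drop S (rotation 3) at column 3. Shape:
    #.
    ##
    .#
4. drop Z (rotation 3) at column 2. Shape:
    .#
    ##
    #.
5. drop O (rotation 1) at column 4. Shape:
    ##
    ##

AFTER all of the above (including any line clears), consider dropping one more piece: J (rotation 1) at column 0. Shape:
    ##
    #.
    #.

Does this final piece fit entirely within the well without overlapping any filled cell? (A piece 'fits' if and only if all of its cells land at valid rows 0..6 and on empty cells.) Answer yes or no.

Drop 1: I rot1 at col 0 lands with bottom-row=0; cleared 0 line(s) (total 0); column heights now [4 0 0 0 0 0 0], max=4
Drop 2: L rot2 at col 2 lands with bottom-row=0; cleared 0 line(s) (total 0); column heights now [4 0 2 2 2 0 0], max=4
Drop 3: S rot3 at col 3 lands with bottom-row=2; cleared 0 line(s) (total 0); column heights now [4 0 2 5 4 0 0], max=5
Drop 4: Z rot3 at col 2 lands with bottom-row=4; cleared 0 line(s) (total 0); column heights now [4 0 6 7 4 0 0], max=7
Drop 5: O rot1 at col 4 lands with bottom-row=4; cleared 0 line(s) (total 0); column heights now [4 0 6 7 6 6 0], max=7
Test piece J rot1 at col 0 (width 2): heights before test = [4 0 6 7 6 6 0]; fits = True

Answer: yes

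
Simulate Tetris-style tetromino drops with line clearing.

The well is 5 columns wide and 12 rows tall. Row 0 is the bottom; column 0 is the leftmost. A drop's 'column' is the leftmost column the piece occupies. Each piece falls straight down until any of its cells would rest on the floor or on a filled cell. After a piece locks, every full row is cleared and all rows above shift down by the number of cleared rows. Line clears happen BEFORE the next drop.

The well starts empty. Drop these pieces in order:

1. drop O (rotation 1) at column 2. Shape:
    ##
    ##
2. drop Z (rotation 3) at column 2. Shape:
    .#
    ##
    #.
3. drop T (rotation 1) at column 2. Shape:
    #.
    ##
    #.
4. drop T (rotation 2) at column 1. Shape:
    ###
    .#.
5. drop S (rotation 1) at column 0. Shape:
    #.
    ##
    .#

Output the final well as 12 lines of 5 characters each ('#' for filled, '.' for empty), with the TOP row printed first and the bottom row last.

Answer: #....
##...
.#...
.###.
..#..
..#..
..##.
..##.
..##.
..#..
..##.
..##.

Derivation:
Drop 1: O rot1 at col 2 lands with bottom-row=0; cleared 0 line(s) (total 0); column heights now [0 0 2 2 0], max=2
Drop 2: Z rot3 at col 2 lands with bottom-row=2; cleared 0 line(s) (total 0); column heights now [0 0 4 5 0], max=5
Drop 3: T rot1 at col 2 lands with bottom-row=4; cleared 0 line(s) (total 0); column heights now [0 0 7 6 0], max=7
Drop 4: T rot2 at col 1 lands with bottom-row=7; cleared 0 line(s) (total 0); column heights now [0 9 9 9 0], max=9
Drop 5: S rot1 at col 0 lands with bottom-row=9; cleared 0 line(s) (total 0); column heights now [12 11 9 9 0], max=12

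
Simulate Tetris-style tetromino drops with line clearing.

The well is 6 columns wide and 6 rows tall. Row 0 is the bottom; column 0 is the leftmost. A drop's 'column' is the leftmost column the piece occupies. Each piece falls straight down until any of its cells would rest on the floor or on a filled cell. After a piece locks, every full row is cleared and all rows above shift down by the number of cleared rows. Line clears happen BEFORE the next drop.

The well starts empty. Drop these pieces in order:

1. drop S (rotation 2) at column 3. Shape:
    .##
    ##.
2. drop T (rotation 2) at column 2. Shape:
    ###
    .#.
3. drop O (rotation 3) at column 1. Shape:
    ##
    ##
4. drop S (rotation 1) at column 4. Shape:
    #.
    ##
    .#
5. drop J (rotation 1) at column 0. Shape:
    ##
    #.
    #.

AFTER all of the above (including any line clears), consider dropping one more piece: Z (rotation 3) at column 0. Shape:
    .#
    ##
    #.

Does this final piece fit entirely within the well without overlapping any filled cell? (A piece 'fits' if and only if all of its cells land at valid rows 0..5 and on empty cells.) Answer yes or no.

Answer: no

Derivation:
Drop 1: S rot2 at col 3 lands with bottom-row=0; cleared 0 line(s) (total 0); column heights now [0 0 0 1 2 2], max=2
Drop 2: T rot2 at col 2 lands with bottom-row=1; cleared 0 line(s) (total 0); column heights now [0 0 3 3 3 2], max=3
Drop 3: O rot3 at col 1 lands with bottom-row=3; cleared 0 line(s) (total 0); column heights now [0 5 5 3 3 2], max=5
Drop 4: S rot1 at col 4 lands with bottom-row=2; cleared 0 line(s) (total 0); column heights now [0 5 5 3 5 4], max=5
Drop 5: J rot1 at col 0 lands with bottom-row=3; cleared 0 line(s) (total 0); column heights now [6 6 5 3 5 4], max=6
Test piece Z rot3 at col 0 (width 2): heights before test = [6 6 5 3 5 4]; fits = False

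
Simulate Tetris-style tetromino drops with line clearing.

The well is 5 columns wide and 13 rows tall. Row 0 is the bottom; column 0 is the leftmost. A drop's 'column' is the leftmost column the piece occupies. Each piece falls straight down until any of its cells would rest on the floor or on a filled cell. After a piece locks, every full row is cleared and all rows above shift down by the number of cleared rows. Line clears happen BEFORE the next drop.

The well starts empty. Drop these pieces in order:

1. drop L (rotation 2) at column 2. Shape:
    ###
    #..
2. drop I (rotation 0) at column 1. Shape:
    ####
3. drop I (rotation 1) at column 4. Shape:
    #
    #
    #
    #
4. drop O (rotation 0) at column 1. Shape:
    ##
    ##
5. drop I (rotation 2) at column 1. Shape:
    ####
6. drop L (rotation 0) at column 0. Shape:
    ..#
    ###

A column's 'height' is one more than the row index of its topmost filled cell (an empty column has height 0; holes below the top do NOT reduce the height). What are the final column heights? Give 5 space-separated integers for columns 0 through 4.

Drop 1: L rot2 at col 2 lands with bottom-row=0; cleared 0 line(s) (total 0); column heights now [0 0 2 2 2], max=2
Drop 2: I rot0 at col 1 lands with bottom-row=2; cleared 0 line(s) (total 0); column heights now [0 3 3 3 3], max=3
Drop 3: I rot1 at col 4 lands with bottom-row=3; cleared 0 line(s) (total 0); column heights now [0 3 3 3 7], max=7
Drop 4: O rot0 at col 1 lands with bottom-row=3; cleared 0 line(s) (total 0); column heights now [0 5 5 3 7], max=7
Drop 5: I rot2 at col 1 lands with bottom-row=7; cleared 0 line(s) (total 0); column heights now [0 8 8 8 8], max=8
Drop 6: L rot0 at col 0 lands with bottom-row=8; cleared 0 line(s) (total 0); column heights now [9 9 10 8 8], max=10

Answer: 9 9 10 8 8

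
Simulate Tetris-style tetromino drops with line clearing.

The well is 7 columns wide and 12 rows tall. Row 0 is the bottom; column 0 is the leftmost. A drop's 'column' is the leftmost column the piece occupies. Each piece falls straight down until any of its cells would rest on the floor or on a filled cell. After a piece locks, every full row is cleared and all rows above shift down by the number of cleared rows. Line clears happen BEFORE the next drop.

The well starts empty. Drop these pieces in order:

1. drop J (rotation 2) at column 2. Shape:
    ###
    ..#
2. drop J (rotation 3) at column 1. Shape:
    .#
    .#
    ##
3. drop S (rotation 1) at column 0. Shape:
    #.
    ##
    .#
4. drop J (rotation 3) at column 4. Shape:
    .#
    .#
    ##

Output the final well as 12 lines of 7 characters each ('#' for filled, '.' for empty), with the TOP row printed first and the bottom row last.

Answer: .......
.......
.......
.......
.......
.......
#......
###..#.
.##..#.
.##.##.
..###..
....#..

Derivation:
Drop 1: J rot2 at col 2 lands with bottom-row=0; cleared 0 line(s) (total 0); column heights now [0 0 2 2 2 0 0], max=2
Drop 2: J rot3 at col 1 lands with bottom-row=2; cleared 0 line(s) (total 0); column heights now [0 3 5 2 2 0 0], max=5
Drop 3: S rot1 at col 0 lands with bottom-row=3; cleared 0 line(s) (total 0); column heights now [6 5 5 2 2 0 0], max=6
Drop 4: J rot3 at col 4 lands with bottom-row=2; cleared 0 line(s) (total 0); column heights now [6 5 5 2 3 5 0], max=6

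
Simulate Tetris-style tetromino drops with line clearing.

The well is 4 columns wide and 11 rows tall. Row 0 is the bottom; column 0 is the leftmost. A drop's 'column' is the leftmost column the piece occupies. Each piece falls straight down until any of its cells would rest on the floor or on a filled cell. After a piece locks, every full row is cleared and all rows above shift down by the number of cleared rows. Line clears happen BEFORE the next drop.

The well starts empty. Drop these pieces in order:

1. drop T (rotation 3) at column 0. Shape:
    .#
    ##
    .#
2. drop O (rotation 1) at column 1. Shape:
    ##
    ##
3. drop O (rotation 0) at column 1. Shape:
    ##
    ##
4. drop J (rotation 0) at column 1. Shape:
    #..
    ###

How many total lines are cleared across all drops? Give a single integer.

Drop 1: T rot3 at col 0 lands with bottom-row=0; cleared 0 line(s) (total 0); column heights now [2 3 0 0], max=3
Drop 2: O rot1 at col 1 lands with bottom-row=3; cleared 0 line(s) (total 0); column heights now [2 5 5 0], max=5
Drop 3: O rot0 at col 1 lands with bottom-row=5; cleared 0 line(s) (total 0); column heights now [2 7 7 0], max=7
Drop 4: J rot0 at col 1 lands with bottom-row=7; cleared 0 line(s) (total 0); column heights now [2 9 8 8], max=9

Answer: 0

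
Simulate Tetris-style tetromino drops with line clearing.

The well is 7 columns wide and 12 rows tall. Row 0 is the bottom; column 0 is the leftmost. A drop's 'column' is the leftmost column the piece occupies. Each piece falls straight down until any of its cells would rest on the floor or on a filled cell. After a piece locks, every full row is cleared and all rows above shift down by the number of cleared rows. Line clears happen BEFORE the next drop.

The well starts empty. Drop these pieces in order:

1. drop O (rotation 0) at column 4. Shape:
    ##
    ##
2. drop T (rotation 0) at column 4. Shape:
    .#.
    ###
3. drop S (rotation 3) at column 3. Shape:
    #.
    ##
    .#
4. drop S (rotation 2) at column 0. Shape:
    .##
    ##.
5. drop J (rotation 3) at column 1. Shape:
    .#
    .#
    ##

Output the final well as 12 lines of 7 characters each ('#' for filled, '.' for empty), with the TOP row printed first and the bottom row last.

Drop 1: O rot0 at col 4 lands with bottom-row=0; cleared 0 line(s) (total 0); column heights now [0 0 0 0 2 2 0], max=2
Drop 2: T rot0 at col 4 lands with bottom-row=2; cleared 0 line(s) (total 0); column heights now [0 0 0 0 3 4 3], max=4
Drop 3: S rot3 at col 3 lands with bottom-row=3; cleared 0 line(s) (total 0); column heights now [0 0 0 6 5 4 3], max=6
Drop 4: S rot2 at col 0 lands with bottom-row=0; cleared 0 line(s) (total 0); column heights now [1 2 2 6 5 4 3], max=6
Drop 5: J rot3 at col 1 lands with bottom-row=2; cleared 0 line(s) (total 0); column heights now [1 3 5 6 5 4 3], max=6

Answer: .......
.......
.......
.......
.......
.......
...#...
..###..
..#.##.
.##.###
.##.##.
##..##.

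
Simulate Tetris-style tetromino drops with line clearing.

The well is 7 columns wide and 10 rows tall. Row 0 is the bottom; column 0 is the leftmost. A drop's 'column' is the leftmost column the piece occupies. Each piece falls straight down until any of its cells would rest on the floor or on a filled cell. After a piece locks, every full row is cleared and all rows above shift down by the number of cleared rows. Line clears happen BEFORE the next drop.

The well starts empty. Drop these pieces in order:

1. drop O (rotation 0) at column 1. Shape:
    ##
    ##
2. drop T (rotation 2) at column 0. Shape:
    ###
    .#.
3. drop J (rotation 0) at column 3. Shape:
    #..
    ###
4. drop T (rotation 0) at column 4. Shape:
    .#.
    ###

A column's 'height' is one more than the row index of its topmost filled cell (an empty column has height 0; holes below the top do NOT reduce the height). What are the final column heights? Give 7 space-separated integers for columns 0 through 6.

Answer: 4 4 4 2 2 3 2

Derivation:
Drop 1: O rot0 at col 1 lands with bottom-row=0; cleared 0 line(s) (total 0); column heights now [0 2 2 0 0 0 0], max=2
Drop 2: T rot2 at col 0 lands with bottom-row=2; cleared 0 line(s) (total 0); column heights now [4 4 4 0 0 0 0], max=4
Drop 3: J rot0 at col 3 lands with bottom-row=0; cleared 0 line(s) (total 0); column heights now [4 4 4 2 1 1 0], max=4
Drop 4: T rot0 at col 4 lands with bottom-row=1; cleared 0 line(s) (total 0); column heights now [4 4 4 2 2 3 2], max=4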